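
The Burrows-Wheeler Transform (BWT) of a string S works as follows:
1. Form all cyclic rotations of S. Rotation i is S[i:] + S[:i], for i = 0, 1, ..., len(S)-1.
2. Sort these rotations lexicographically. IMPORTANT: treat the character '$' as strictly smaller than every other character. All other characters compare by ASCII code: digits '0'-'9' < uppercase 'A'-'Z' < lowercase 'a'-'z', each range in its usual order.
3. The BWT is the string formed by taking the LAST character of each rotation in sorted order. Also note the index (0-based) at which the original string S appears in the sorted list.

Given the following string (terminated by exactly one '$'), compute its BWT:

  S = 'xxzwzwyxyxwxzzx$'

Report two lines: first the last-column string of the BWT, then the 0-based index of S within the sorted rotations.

Answer: xxzzzy$yxwxwwxzx
6

Derivation:
All 16 rotations (rotation i = S[i:]+S[:i]):
  rot[0] = xxzwzwyxyxwxzzx$
  rot[1] = xzwzwyxyxwxzzx$x
  rot[2] = zwzwyxyxwxzzx$xx
  rot[3] = wzwyxyxwxzzx$xxz
  rot[4] = zwyxyxwxzzx$xxzw
  rot[5] = wyxyxwxzzx$xxzwz
  rot[6] = yxyxwxzzx$xxzwzw
  rot[7] = xyxwxzzx$xxzwzwy
  rot[8] = yxwxzzx$xxzwzwyx
  rot[9] = xwxzzx$xxzwzwyxy
  rot[10] = wxzzx$xxzwzwyxyx
  rot[11] = xzzx$xxzwzwyxyxw
  rot[12] = zzx$xxzwzwyxyxwx
  rot[13] = zx$xxzwzwyxyxwxz
  rot[14] = x$xxzwzwyxyxwxzz
  rot[15] = $xxzwzwyxyxwxzzx
Sorted (with $ < everything):
  sorted[0] = $xxzwzwyxyxwxzzx  (last char: 'x')
  sorted[1] = wxzzx$xxzwzwyxyx  (last char: 'x')
  sorted[2] = wyxyxwxzzx$xxzwz  (last char: 'z')
  sorted[3] = wzwyxyxwxzzx$xxz  (last char: 'z')
  sorted[4] = x$xxzwzwyxyxwxzz  (last char: 'z')
  sorted[5] = xwxzzx$xxzwzwyxy  (last char: 'y')
  sorted[6] = xxzwzwyxyxwxzzx$  (last char: '$')
  sorted[7] = xyxwxzzx$xxzwzwy  (last char: 'y')
  sorted[8] = xzwzwyxyxwxzzx$x  (last char: 'x')
  sorted[9] = xzzx$xxzwzwyxyxw  (last char: 'w')
  sorted[10] = yxwxzzx$xxzwzwyx  (last char: 'x')
  sorted[11] = yxyxwxzzx$xxzwzw  (last char: 'w')
  sorted[12] = zwyxyxwxzzx$xxzw  (last char: 'w')
  sorted[13] = zwzwyxyxwxzzx$xx  (last char: 'x')
  sorted[14] = zx$xxzwzwyxyxwxz  (last char: 'z')
  sorted[15] = zzx$xxzwzwyxyxwx  (last char: 'x')
Last column: xxzzzy$yxwxwwxzx
Original string S is at sorted index 6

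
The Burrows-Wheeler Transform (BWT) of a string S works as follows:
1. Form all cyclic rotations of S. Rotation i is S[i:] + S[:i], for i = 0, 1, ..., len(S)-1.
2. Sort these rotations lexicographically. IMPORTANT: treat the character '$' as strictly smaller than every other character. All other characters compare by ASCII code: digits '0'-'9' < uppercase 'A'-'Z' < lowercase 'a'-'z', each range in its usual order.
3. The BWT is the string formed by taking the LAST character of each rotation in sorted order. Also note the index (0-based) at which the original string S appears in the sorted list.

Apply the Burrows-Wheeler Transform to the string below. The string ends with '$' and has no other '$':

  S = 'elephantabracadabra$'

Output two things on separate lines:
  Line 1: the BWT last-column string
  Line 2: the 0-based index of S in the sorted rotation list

All 20 rotations (rotation i = S[i:]+S[:i]):
  rot[0] = elephantabracadabra$
  rot[1] = lephantabracadabra$e
  rot[2] = ephantabracadabra$el
  rot[3] = phantabracadabra$ele
  rot[4] = hantabracadabra$elep
  rot[5] = antabracadabra$eleph
  rot[6] = ntabracadabra$elepha
  rot[7] = tabracadabra$elephan
  rot[8] = abracadabra$elephant
  rot[9] = bracadabra$elephanta
  rot[10] = racadabra$elephantab
  rot[11] = acadabra$elephantabr
  rot[12] = cadabra$elephantabra
  rot[13] = adabra$elephantabrac
  rot[14] = dabra$elephantabraca
  rot[15] = abra$elephantabracad
  rot[16] = bra$elephantabracada
  rot[17] = ra$elephantabracadab
  rot[18] = a$elephantabracadabr
  rot[19] = $elephantabracadabra
Sorted (with $ < everything):
  sorted[0] = $elephantabracadabra  (last char: 'a')
  sorted[1] = a$elephantabracadabr  (last char: 'r')
  sorted[2] = abra$elephantabracad  (last char: 'd')
  sorted[3] = abracadabra$elephant  (last char: 't')
  sorted[4] = acadabra$elephantabr  (last char: 'r')
  sorted[5] = adabra$elephantabrac  (last char: 'c')
  sorted[6] = antabracadabra$eleph  (last char: 'h')
  sorted[7] = bra$elephantabracada  (last char: 'a')
  sorted[8] = bracadabra$elephanta  (last char: 'a')
  sorted[9] = cadabra$elephantabra  (last char: 'a')
  sorted[10] = dabra$elephantabraca  (last char: 'a')
  sorted[11] = elephantabracadabra$  (last char: '$')
  sorted[12] = ephantabracadabra$el  (last char: 'l')
  sorted[13] = hantabracadabra$elep  (last char: 'p')
  sorted[14] = lephantabracadabra$e  (last char: 'e')
  sorted[15] = ntabracadabra$elepha  (last char: 'a')
  sorted[16] = phantabracadabra$ele  (last char: 'e')
  sorted[17] = ra$elephantabracadab  (last char: 'b')
  sorted[18] = racadabra$elephantab  (last char: 'b')
  sorted[19] = tabracadabra$elephan  (last char: 'n')
Last column: ardtrchaaaa$lpeaebbn
Original string S is at sorted index 11

Answer: ardtrchaaaa$lpeaebbn
11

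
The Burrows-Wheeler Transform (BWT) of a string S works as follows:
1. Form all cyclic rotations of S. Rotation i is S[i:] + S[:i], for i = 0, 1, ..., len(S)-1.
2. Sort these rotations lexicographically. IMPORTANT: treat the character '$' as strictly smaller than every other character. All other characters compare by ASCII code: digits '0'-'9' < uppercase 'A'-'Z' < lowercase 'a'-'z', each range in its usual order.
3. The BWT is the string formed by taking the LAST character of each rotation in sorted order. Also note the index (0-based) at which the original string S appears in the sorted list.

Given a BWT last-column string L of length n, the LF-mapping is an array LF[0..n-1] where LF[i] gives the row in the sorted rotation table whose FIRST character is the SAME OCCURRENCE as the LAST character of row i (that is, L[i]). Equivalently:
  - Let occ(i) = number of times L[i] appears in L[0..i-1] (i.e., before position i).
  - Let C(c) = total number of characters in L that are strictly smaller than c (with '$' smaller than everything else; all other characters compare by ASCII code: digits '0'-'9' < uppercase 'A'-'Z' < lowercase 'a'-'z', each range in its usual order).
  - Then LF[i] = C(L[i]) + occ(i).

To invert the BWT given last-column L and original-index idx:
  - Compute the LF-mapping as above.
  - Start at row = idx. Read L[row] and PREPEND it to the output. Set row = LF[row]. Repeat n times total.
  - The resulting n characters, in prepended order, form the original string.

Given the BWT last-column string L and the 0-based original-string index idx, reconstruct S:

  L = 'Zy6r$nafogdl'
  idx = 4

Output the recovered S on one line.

Answer: dragonfly6Z$

Derivation:
LF mapping: 2 11 1 10 0 8 3 5 9 6 4 7
Walk LF starting at row 4, prepending L[row]:
  step 1: row=4, L[4]='$', prepend. Next row=LF[4]=0
  step 2: row=0, L[0]='Z', prepend. Next row=LF[0]=2
  step 3: row=2, L[2]='6', prepend. Next row=LF[2]=1
  step 4: row=1, L[1]='y', prepend. Next row=LF[1]=11
  step 5: row=11, L[11]='l', prepend. Next row=LF[11]=7
  step 6: row=7, L[7]='f', prepend. Next row=LF[7]=5
  step 7: row=5, L[5]='n', prepend. Next row=LF[5]=8
  step 8: row=8, L[8]='o', prepend. Next row=LF[8]=9
  step 9: row=9, L[9]='g', prepend. Next row=LF[9]=6
  step 10: row=6, L[6]='a', prepend. Next row=LF[6]=3
  step 11: row=3, L[3]='r', prepend. Next row=LF[3]=10
  step 12: row=10, L[10]='d', prepend. Next row=LF[10]=4
Reversed output: dragonfly6Z$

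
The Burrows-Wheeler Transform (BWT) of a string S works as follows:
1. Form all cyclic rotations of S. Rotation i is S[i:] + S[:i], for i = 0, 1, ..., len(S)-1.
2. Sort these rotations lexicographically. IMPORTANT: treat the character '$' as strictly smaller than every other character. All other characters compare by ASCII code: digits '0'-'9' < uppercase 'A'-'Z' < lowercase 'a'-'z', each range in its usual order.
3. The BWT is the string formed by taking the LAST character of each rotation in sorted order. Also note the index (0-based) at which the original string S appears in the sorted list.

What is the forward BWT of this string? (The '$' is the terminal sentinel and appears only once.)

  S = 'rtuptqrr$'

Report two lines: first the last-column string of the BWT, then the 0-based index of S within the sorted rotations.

All 9 rotations (rotation i = S[i:]+S[:i]):
  rot[0] = rtuptqrr$
  rot[1] = tuptqrr$r
  rot[2] = uptqrr$rt
  rot[3] = ptqrr$rtu
  rot[4] = tqrr$rtup
  rot[5] = qrr$rtupt
  rot[6] = rr$rtuptq
  rot[7] = r$rtuptqr
  rot[8] = $rtuptqrr
Sorted (with $ < everything):
  sorted[0] = $rtuptqrr  (last char: 'r')
  sorted[1] = ptqrr$rtu  (last char: 'u')
  sorted[2] = qrr$rtupt  (last char: 't')
  sorted[3] = r$rtuptqr  (last char: 'r')
  sorted[4] = rr$rtuptq  (last char: 'q')
  sorted[5] = rtuptqrr$  (last char: '$')
  sorted[6] = tqrr$rtup  (last char: 'p')
  sorted[7] = tuptqrr$r  (last char: 'r')
  sorted[8] = uptqrr$rt  (last char: 't')
Last column: rutrq$prt
Original string S is at sorted index 5

Answer: rutrq$prt
5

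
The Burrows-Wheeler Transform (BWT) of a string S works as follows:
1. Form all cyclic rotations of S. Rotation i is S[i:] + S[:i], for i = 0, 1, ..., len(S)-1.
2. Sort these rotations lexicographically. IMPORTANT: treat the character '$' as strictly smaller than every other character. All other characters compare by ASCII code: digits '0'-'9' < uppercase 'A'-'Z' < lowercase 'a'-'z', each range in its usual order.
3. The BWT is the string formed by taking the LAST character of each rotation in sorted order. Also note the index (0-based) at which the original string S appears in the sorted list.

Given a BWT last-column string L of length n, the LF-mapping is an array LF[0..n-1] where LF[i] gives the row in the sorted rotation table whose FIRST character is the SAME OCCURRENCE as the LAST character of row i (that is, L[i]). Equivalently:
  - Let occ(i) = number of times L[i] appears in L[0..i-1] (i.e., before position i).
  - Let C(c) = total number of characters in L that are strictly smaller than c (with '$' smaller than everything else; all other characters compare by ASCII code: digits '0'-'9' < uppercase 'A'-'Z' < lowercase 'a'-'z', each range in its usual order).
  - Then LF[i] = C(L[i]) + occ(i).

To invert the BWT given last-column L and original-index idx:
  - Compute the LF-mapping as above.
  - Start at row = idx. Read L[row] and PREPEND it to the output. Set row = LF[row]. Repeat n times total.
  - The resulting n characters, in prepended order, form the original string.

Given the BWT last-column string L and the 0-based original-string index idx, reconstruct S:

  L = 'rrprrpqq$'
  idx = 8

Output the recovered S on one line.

Answer: rqrqrppr$

Derivation:
LF mapping: 5 6 1 7 8 2 3 4 0
Walk LF starting at row 8, prepending L[row]:
  step 1: row=8, L[8]='$', prepend. Next row=LF[8]=0
  step 2: row=0, L[0]='r', prepend. Next row=LF[0]=5
  step 3: row=5, L[5]='p', prepend. Next row=LF[5]=2
  step 4: row=2, L[2]='p', prepend. Next row=LF[2]=1
  step 5: row=1, L[1]='r', prepend. Next row=LF[1]=6
  step 6: row=6, L[6]='q', prepend. Next row=LF[6]=3
  step 7: row=3, L[3]='r', prepend. Next row=LF[3]=7
  step 8: row=7, L[7]='q', prepend. Next row=LF[7]=4
  step 9: row=4, L[4]='r', prepend. Next row=LF[4]=8
Reversed output: rqrqrppr$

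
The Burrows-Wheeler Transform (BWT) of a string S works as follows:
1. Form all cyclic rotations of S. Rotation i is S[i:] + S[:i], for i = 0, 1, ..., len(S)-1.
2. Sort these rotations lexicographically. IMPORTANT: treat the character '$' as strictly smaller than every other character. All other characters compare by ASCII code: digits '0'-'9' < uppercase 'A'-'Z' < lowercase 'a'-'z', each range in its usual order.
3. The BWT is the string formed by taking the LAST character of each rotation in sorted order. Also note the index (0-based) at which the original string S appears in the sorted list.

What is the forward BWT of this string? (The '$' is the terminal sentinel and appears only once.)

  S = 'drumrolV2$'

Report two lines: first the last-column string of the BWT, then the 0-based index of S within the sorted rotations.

Answer: 2Vl$ourmdr
3

Derivation:
All 10 rotations (rotation i = S[i:]+S[:i]):
  rot[0] = drumrolV2$
  rot[1] = rumrolV2$d
  rot[2] = umrolV2$dr
  rot[3] = mrolV2$dru
  rot[4] = rolV2$drum
  rot[5] = olV2$drumr
  rot[6] = lV2$drumro
  rot[7] = V2$drumrol
  rot[8] = 2$drumrolV
  rot[9] = $drumrolV2
Sorted (with $ < everything):
  sorted[0] = $drumrolV2  (last char: '2')
  sorted[1] = 2$drumrolV  (last char: 'V')
  sorted[2] = V2$drumrol  (last char: 'l')
  sorted[3] = drumrolV2$  (last char: '$')
  sorted[4] = lV2$drumro  (last char: 'o')
  sorted[5] = mrolV2$dru  (last char: 'u')
  sorted[6] = olV2$drumr  (last char: 'r')
  sorted[7] = rolV2$drum  (last char: 'm')
  sorted[8] = rumrolV2$d  (last char: 'd')
  sorted[9] = umrolV2$dr  (last char: 'r')
Last column: 2Vl$ourmdr
Original string S is at sorted index 3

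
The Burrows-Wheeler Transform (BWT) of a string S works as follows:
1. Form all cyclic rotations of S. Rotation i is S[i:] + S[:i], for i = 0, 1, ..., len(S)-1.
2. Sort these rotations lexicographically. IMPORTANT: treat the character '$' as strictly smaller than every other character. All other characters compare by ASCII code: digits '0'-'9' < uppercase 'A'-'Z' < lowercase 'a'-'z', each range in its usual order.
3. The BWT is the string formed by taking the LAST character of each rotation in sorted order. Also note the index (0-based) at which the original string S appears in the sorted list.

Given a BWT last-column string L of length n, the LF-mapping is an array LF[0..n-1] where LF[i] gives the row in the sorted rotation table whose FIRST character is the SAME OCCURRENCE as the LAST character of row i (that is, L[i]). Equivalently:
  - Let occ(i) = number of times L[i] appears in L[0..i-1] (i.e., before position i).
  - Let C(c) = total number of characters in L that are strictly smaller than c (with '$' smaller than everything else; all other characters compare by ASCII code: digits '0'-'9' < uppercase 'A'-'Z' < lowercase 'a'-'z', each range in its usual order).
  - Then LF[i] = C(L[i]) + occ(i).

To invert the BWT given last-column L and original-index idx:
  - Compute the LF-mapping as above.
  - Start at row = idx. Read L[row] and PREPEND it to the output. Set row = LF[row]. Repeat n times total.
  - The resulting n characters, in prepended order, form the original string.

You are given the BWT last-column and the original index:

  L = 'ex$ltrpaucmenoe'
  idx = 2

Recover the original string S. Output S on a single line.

LF mapping: 3 14 0 6 12 11 10 1 13 2 7 4 8 9 5
Walk LF starting at row 2, prepending L[row]:
  step 1: row=2, L[2]='$', prepend. Next row=LF[2]=0
  step 2: row=0, L[0]='e', prepend. Next row=LF[0]=3
  step 3: row=3, L[3]='l', prepend. Next row=LF[3]=6
  step 4: row=6, L[6]='p', prepend. Next row=LF[6]=10
  step 5: row=10, L[10]='m', prepend. Next row=LF[10]=7
  step 6: row=7, L[7]='a', prepend. Next row=LF[7]=1
  step 7: row=1, L[1]='x', prepend. Next row=LF[1]=14
  step 8: row=14, L[14]='e', prepend. Next row=LF[14]=5
  step 9: row=5, L[5]='r', prepend. Next row=LF[5]=11
  step 10: row=11, L[11]='e', prepend. Next row=LF[11]=4
  step 11: row=4, L[4]='t', prepend. Next row=LF[4]=12
  step 12: row=12, L[12]='n', prepend. Next row=LF[12]=8
  step 13: row=8, L[8]='u', prepend. Next row=LF[8]=13
  step 14: row=13, L[13]='o', prepend. Next row=LF[13]=9
  step 15: row=9, L[9]='c', prepend. Next row=LF[9]=2
Reversed output: counterexample$

Answer: counterexample$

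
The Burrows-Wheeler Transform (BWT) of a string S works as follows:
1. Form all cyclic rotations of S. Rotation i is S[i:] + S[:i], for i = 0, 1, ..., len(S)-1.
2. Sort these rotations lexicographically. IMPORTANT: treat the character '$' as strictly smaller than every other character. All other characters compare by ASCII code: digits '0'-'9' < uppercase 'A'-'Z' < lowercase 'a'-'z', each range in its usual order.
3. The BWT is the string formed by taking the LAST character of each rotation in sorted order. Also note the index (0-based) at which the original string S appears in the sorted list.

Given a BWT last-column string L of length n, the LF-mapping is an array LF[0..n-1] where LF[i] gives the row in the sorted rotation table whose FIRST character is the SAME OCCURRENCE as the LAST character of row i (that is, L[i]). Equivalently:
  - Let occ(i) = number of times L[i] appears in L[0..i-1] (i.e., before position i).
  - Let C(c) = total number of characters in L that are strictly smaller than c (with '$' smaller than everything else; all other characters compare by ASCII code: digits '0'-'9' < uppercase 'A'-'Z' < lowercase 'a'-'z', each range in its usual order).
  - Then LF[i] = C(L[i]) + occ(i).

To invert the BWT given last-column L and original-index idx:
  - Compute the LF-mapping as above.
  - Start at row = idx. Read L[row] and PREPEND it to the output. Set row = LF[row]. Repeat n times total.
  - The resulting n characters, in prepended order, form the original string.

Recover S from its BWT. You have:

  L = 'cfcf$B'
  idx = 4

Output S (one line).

LF mapping: 2 4 3 5 0 1
Walk LF starting at row 4, prepending L[row]:
  step 1: row=4, L[4]='$', prepend. Next row=LF[4]=0
  step 2: row=0, L[0]='c', prepend. Next row=LF[0]=2
  step 3: row=2, L[2]='c', prepend. Next row=LF[2]=3
  step 4: row=3, L[3]='f', prepend. Next row=LF[3]=5
  step 5: row=5, L[5]='B', prepend. Next row=LF[5]=1
  step 6: row=1, L[1]='f', prepend. Next row=LF[1]=4
Reversed output: fBfcc$

Answer: fBfcc$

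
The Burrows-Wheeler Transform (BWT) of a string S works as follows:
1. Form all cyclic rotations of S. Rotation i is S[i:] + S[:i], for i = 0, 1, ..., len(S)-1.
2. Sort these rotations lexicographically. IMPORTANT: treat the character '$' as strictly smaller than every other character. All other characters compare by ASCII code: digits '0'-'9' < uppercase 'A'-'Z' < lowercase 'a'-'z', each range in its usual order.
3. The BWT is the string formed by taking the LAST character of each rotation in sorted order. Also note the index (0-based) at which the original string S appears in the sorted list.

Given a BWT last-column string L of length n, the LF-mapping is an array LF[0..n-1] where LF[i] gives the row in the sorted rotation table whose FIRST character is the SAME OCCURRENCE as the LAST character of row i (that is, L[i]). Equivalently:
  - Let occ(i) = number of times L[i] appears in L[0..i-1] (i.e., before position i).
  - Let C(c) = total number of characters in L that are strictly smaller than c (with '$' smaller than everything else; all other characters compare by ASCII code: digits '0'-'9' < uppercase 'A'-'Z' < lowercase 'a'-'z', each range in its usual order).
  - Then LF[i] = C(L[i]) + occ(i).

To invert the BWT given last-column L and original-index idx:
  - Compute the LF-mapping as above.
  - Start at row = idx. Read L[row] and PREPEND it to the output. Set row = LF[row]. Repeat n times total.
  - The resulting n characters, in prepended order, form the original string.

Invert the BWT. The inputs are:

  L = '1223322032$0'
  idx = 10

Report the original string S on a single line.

LF mapping: 3 4 5 9 10 6 7 1 11 8 0 2
Walk LF starting at row 10, prepending L[row]:
  step 1: row=10, L[10]='$', prepend. Next row=LF[10]=0
  step 2: row=0, L[0]='1', prepend. Next row=LF[0]=3
  step 3: row=3, L[3]='3', prepend. Next row=LF[3]=9
  step 4: row=9, L[9]='2', prepend. Next row=LF[9]=8
  step 5: row=8, L[8]='3', prepend. Next row=LF[8]=11
  step 6: row=11, L[11]='0', prepend. Next row=LF[11]=2
  step 7: row=2, L[2]='2', prepend. Next row=LF[2]=5
  step 8: row=5, L[5]='2', prepend. Next row=LF[5]=6
  step 9: row=6, L[6]='2', prepend. Next row=LF[6]=7
  step 10: row=7, L[7]='0', prepend. Next row=LF[7]=1
  step 11: row=1, L[1]='2', prepend. Next row=LF[1]=4
  step 12: row=4, L[4]='3', prepend. Next row=LF[4]=10
Reversed output: 32022203231$

Answer: 32022203231$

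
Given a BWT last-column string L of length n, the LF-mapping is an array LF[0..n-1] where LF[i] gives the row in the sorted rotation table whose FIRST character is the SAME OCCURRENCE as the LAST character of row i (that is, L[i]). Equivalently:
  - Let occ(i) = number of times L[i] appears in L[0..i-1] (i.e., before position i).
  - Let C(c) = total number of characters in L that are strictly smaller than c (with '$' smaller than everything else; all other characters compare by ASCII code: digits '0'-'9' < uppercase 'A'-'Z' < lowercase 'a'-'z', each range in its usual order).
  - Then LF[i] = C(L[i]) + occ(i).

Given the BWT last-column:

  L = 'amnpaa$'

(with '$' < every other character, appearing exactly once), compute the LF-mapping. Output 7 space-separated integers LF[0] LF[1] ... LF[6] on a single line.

Answer: 1 4 5 6 2 3 0

Derivation:
Char counts: '$':1, 'a':3, 'm':1, 'n':1, 'p':1
C (first-col start): C('$')=0, C('a')=1, C('m')=4, C('n')=5, C('p')=6
L[0]='a': occ=0, LF[0]=C('a')+0=1+0=1
L[1]='m': occ=0, LF[1]=C('m')+0=4+0=4
L[2]='n': occ=0, LF[2]=C('n')+0=5+0=5
L[3]='p': occ=0, LF[3]=C('p')+0=6+0=6
L[4]='a': occ=1, LF[4]=C('a')+1=1+1=2
L[5]='a': occ=2, LF[5]=C('a')+2=1+2=3
L[6]='$': occ=0, LF[6]=C('$')+0=0+0=0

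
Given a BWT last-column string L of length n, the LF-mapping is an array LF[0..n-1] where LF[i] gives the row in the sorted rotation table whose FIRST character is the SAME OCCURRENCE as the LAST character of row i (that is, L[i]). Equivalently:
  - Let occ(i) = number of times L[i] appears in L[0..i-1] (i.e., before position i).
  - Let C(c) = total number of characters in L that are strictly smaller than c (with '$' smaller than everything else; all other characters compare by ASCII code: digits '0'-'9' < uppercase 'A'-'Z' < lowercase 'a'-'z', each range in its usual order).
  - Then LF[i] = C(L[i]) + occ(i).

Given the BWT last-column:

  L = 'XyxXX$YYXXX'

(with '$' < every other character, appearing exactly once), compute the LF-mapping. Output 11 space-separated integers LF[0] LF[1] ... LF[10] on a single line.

Answer: 1 10 9 2 3 0 7 8 4 5 6

Derivation:
Char counts: '$':1, 'X':6, 'Y':2, 'x':1, 'y':1
C (first-col start): C('$')=0, C('X')=1, C('Y')=7, C('x')=9, C('y')=10
L[0]='X': occ=0, LF[0]=C('X')+0=1+0=1
L[1]='y': occ=0, LF[1]=C('y')+0=10+0=10
L[2]='x': occ=0, LF[2]=C('x')+0=9+0=9
L[3]='X': occ=1, LF[3]=C('X')+1=1+1=2
L[4]='X': occ=2, LF[4]=C('X')+2=1+2=3
L[5]='$': occ=0, LF[5]=C('$')+0=0+0=0
L[6]='Y': occ=0, LF[6]=C('Y')+0=7+0=7
L[7]='Y': occ=1, LF[7]=C('Y')+1=7+1=8
L[8]='X': occ=3, LF[8]=C('X')+3=1+3=4
L[9]='X': occ=4, LF[9]=C('X')+4=1+4=5
L[10]='X': occ=5, LF[10]=C('X')+5=1+5=6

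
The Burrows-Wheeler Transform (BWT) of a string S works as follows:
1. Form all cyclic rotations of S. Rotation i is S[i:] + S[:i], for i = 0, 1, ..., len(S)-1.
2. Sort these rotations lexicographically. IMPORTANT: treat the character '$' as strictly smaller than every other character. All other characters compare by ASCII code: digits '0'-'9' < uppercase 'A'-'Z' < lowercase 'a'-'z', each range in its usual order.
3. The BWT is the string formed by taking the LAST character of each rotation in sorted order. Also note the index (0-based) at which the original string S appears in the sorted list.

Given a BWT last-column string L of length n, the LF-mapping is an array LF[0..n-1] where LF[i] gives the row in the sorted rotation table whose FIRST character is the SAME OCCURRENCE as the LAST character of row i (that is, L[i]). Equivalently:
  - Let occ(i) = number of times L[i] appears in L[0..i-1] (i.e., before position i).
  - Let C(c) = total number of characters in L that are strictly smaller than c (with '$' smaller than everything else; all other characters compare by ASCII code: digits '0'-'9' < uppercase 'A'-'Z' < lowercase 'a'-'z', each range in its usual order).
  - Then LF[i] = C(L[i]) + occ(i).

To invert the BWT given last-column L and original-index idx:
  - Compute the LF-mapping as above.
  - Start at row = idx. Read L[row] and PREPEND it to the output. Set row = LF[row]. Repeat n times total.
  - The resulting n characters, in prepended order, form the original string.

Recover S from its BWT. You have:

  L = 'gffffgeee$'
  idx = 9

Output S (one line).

LF mapping: 8 4 5 6 7 9 1 2 3 0
Walk LF starting at row 9, prepending L[row]:
  step 1: row=9, L[9]='$', prepend. Next row=LF[9]=0
  step 2: row=0, L[0]='g', prepend. Next row=LF[0]=8
  step 3: row=8, L[8]='e', prepend. Next row=LF[8]=3
  step 4: row=3, L[3]='f', prepend. Next row=LF[3]=6
  step 5: row=6, L[6]='e', prepend. Next row=LF[6]=1
  step 6: row=1, L[1]='f', prepend. Next row=LF[1]=4
  step 7: row=4, L[4]='f', prepend. Next row=LF[4]=7
  step 8: row=7, L[7]='e', prepend. Next row=LF[7]=2
  step 9: row=2, L[2]='f', prepend. Next row=LF[2]=5
  step 10: row=5, L[5]='g', prepend. Next row=LF[5]=9
Reversed output: gfeffefeg$

Answer: gfeffefeg$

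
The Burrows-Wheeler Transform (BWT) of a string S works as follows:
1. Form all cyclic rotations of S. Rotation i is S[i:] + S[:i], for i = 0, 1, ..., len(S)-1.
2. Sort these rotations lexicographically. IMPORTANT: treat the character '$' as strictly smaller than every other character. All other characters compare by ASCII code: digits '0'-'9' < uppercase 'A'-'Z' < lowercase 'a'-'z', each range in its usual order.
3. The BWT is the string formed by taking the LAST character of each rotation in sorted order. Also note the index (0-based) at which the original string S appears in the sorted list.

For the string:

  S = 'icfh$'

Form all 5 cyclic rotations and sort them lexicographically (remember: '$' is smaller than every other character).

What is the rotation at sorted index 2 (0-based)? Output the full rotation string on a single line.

Answer: fh$ic

Derivation:
All 5 rotations (rotation i = S[i:]+S[:i]):
  rot[0] = icfh$
  rot[1] = cfh$i
  rot[2] = fh$ic
  rot[3] = h$icf
  rot[4] = $icfh
Sorted (with $ < everything):
  sorted[0] = $icfh
  sorted[1] = cfh$i
  sorted[2] = fh$ic
  sorted[3] = h$icf
  sorted[4] = icfh$
sorted[2] = fh$ic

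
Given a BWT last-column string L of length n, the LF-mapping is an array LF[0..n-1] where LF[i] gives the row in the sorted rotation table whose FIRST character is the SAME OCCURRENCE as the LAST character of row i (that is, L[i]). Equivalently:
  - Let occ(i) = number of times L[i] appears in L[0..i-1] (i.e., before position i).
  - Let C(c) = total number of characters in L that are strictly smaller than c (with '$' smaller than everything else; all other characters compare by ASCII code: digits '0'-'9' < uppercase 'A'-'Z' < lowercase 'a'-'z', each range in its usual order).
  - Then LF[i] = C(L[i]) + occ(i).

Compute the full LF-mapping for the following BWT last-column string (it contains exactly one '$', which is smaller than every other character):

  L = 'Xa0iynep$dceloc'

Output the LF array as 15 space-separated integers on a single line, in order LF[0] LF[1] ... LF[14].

Answer: 2 3 1 9 14 11 7 13 0 6 4 8 10 12 5

Derivation:
Char counts: '$':1, '0':1, 'X':1, 'a':1, 'c':2, 'd':1, 'e':2, 'i':1, 'l':1, 'n':1, 'o':1, 'p':1, 'y':1
C (first-col start): C('$')=0, C('0')=1, C('X')=2, C('a')=3, C('c')=4, C('d')=6, C('e')=7, C('i')=9, C('l')=10, C('n')=11, C('o')=12, C('p')=13, C('y')=14
L[0]='X': occ=0, LF[0]=C('X')+0=2+0=2
L[1]='a': occ=0, LF[1]=C('a')+0=3+0=3
L[2]='0': occ=0, LF[2]=C('0')+0=1+0=1
L[3]='i': occ=0, LF[3]=C('i')+0=9+0=9
L[4]='y': occ=0, LF[4]=C('y')+0=14+0=14
L[5]='n': occ=0, LF[5]=C('n')+0=11+0=11
L[6]='e': occ=0, LF[6]=C('e')+0=7+0=7
L[7]='p': occ=0, LF[7]=C('p')+0=13+0=13
L[8]='$': occ=0, LF[8]=C('$')+0=0+0=0
L[9]='d': occ=0, LF[9]=C('d')+0=6+0=6
L[10]='c': occ=0, LF[10]=C('c')+0=4+0=4
L[11]='e': occ=1, LF[11]=C('e')+1=7+1=8
L[12]='l': occ=0, LF[12]=C('l')+0=10+0=10
L[13]='o': occ=0, LF[13]=C('o')+0=12+0=12
L[14]='c': occ=1, LF[14]=C('c')+1=4+1=5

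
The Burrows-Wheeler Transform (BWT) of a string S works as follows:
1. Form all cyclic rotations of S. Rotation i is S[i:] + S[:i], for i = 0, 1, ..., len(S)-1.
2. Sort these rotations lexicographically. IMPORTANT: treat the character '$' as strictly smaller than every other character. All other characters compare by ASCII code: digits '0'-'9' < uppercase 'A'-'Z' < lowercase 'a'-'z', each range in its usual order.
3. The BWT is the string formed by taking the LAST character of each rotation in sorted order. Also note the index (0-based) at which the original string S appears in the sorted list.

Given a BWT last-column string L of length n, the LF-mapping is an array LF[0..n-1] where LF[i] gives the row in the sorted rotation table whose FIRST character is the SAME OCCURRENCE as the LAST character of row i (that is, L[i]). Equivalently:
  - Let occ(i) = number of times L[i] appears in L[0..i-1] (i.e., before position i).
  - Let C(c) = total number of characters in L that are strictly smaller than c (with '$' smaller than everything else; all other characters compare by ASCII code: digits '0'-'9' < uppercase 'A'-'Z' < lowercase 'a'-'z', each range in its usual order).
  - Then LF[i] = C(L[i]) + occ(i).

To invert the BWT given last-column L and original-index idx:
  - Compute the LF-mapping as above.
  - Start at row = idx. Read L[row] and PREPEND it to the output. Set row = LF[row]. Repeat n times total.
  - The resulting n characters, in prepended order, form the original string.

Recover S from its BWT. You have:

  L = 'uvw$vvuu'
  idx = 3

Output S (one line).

LF mapping: 1 4 7 0 5 6 2 3
Walk LF starting at row 3, prepending L[row]:
  step 1: row=3, L[3]='$', prepend. Next row=LF[3]=0
  step 2: row=0, L[0]='u', prepend. Next row=LF[0]=1
  step 3: row=1, L[1]='v', prepend. Next row=LF[1]=4
  step 4: row=4, L[4]='v', prepend. Next row=LF[4]=5
  step 5: row=5, L[5]='v', prepend. Next row=LF[5]=6
  step 6: row=6, L[6]='u', prepend. Next row=LF[6]=2
  step 7: row=2, L[2]='w', prepend. Next row=LF[2]=7
  step 8: row=7, L[7]='u', prepend. Next row=LF[7]=3
Reversed output: uwuvvvu$

Answer: uwuvvvu$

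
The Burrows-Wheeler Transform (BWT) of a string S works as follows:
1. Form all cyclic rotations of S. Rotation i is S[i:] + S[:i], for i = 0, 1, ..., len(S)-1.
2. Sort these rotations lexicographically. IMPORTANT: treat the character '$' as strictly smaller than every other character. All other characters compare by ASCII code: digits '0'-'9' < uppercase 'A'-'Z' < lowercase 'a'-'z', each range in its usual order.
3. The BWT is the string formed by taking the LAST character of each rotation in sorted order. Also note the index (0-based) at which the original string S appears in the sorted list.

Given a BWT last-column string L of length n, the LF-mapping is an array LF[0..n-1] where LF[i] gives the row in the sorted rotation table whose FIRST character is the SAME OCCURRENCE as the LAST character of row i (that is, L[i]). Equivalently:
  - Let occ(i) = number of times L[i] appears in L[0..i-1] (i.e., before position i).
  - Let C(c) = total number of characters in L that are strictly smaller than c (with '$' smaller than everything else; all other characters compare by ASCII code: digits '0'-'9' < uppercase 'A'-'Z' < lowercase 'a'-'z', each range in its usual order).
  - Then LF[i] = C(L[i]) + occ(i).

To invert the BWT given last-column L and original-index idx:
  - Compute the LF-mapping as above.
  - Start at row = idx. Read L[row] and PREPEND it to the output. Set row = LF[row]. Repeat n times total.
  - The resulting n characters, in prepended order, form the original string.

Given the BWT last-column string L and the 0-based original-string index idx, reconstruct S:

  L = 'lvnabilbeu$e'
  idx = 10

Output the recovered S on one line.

Answer: unbelievabl$

Derivation:
LF mapping: 7 11 9 1 2 6 8 3 4 10 0 5
Walk LF starting at row 10, prepending L[row]:
  step 1: row=10, L[10]='$', prepend. Next row=LF[10]=0
  step 2: row=0, L[0]='l', prepend. Next row=LF[0]=7
  step 3: row=7, L[7]='b', prepend. Next row=LF[7]=3
  step 4: row=3, L[3]='a', prepend. Next row=LF[3]=1
  step 5: row=1, L[1]='v', prepend. Next row=LF[1]=11
  step 6: row=11, L[11]='e', prepend. Next row=LF[11]=5
  step 7: row=5, L[5]='i', prepend. Next row=LF[5]=6
  step 8: row=6, L[6]='l', prepend. Next row=LF[6]=8
  step 9: row=8, L[8]='e', prepend. Next row=LF[8]=4
  step 10: row=4, L[4]='b', prepend. Next row=LF[4]=2
  step 11: row=2, L[2]='n', prepend. Next row=LF[2]=9
  step 12: row=9, L[9]='u', prepend. Next row=LF[9]=10
Reversed output: unbelievabl$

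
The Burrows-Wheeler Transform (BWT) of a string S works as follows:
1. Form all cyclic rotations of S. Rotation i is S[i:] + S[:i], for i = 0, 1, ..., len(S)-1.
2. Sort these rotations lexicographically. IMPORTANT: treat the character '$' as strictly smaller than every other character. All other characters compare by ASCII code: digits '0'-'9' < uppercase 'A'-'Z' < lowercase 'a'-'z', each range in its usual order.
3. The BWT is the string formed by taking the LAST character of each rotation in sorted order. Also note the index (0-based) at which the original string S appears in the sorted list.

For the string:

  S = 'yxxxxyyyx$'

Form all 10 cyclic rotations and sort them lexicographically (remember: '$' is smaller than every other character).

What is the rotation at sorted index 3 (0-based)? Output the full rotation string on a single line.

All 10 rotations (rotation i = S[i:]+S[:i]):
  rot[0] = yxxxxyyyx$
  rot[1] = xxxxyyyx$y
  rot[2] = xxxyyyx$yx
  rot[3] = xxyyyx$yxx
  rot[4] = xyyyx$yxxx
  rot[5] = yyyx$yxxxx
  rot[6] = yyx$yxxxxy
  rot[7] = yx$yxxxxyy
  rot[8] = x$yxxxxyyy
  rot[9] = $yxxxxyyyx
Sorted (with $ < everything):
  sorted[0] = $yxxxxyyyx
  sorted[1] = x$yxxxxyyy
  sorted[2] = xxxxyyyx$y
  sorted[3] = xxxyyyx$yx
  sorted[4] = xxyyyx$yxx
  sorted[5] = xyyyx$yxxx
  sorted[6] = yx$yxxxxyy
  sorted[7] = yxxxxyyyx$
  sorted[8] = yyx$yxxxxy
  sorted[9] = yyyx$yxxxx
sorted[3] = xxxyyyx$yx

Answer: xxxyyyx$yx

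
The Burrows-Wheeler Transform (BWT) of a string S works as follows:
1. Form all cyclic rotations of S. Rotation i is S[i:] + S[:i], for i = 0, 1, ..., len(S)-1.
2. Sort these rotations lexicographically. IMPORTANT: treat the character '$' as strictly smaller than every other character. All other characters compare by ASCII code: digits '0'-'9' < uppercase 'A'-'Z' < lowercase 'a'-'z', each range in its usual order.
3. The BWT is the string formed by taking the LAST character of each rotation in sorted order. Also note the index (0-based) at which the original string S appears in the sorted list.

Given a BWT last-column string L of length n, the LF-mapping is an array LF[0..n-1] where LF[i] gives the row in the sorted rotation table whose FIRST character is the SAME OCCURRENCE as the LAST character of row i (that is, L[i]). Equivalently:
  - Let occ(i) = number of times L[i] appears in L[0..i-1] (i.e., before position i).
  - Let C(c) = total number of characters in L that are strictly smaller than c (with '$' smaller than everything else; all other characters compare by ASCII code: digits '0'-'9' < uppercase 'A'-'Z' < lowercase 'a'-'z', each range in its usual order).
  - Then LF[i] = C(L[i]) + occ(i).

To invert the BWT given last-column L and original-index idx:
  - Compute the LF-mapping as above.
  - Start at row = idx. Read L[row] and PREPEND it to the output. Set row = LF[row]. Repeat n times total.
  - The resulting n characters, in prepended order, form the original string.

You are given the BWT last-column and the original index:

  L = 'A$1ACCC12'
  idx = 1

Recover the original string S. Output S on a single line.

LF mapping: 4 0 1 5 6 7 8 2 3
Walk LF starting at row 1, prepending L[row]:
  step 1: row=1, L[1]='$', prepend. Next row=LF[1]=0
  step 2: row=0, L[0]='A', prepend. Next row=LF[0]=4
  step 3: row=4, L[4]='C', prepend. Next row=LF[4]=6
  step 4: row=6, L[6]='C', prepend. Next row=LF[6]=8
  step 5: row=8, L[8]='2', prepend. Next row=LF[8]=3
  step 6: row=3, L[3]='A', prepend. Next row=LF[3]=5
  step 7: row=5, L[5]='C', prepend. Next row=LF[5]=7
  step 8: row=7, L[7]='1', prepend. Next row=LF[7]=2
  step 9: row=2, L[2]='1', prepend. Next row=LF[2]=1
Reversed output: 11CA2CCA$

Answer: 11CA2CCA$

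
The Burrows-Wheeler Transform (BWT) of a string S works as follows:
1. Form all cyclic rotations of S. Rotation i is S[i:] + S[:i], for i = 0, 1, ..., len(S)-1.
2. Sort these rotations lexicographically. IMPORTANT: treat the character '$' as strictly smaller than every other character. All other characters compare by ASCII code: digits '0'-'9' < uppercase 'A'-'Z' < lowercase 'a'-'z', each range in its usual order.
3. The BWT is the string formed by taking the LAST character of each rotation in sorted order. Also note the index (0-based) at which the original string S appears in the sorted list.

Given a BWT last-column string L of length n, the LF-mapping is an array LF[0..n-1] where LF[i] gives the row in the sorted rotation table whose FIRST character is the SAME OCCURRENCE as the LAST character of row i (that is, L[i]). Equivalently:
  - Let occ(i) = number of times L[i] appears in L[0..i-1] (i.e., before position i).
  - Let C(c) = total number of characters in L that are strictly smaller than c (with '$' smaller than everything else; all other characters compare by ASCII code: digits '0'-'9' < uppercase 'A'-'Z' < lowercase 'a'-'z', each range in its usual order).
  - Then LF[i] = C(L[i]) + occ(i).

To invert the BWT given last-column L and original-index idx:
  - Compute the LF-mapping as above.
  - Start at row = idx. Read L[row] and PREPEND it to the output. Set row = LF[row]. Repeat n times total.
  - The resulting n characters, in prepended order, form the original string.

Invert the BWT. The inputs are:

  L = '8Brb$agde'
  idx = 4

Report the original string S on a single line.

Answer: badgerB8$

Derivation:
LF mapping: 1 2 8 4 0 3 7 5 6
Walk LF starting at row 4, prepending L[row]:
  step 1: row=4, L[4]='$', prepend. Next row=LF[4]=0
  step 2: row=0, L[0]='8', prepend. Next row=LF[0]=1
  step 3: row=1, L[1]='B', prepend. Next row=LF[1]=2
  step 4: row=2, L[2]='r', prepend. Next row=LF[2]=8
  step 5: row=8, L[8]='e', prepend. Next row=LF[8]=6
  step 6: row=6, L[6]='g', prepend. Next row=LF[6]=7
  step 7: row=7, L[7]='d', prepend. Next row=LF[7]=5
  step 8: row=5, L[5]='a', prepend. Next row=LF[5]=3
  step 9: row=3, L[3]='b', prepend. Next row=LF[3]=4
Reversed output: badgerB8$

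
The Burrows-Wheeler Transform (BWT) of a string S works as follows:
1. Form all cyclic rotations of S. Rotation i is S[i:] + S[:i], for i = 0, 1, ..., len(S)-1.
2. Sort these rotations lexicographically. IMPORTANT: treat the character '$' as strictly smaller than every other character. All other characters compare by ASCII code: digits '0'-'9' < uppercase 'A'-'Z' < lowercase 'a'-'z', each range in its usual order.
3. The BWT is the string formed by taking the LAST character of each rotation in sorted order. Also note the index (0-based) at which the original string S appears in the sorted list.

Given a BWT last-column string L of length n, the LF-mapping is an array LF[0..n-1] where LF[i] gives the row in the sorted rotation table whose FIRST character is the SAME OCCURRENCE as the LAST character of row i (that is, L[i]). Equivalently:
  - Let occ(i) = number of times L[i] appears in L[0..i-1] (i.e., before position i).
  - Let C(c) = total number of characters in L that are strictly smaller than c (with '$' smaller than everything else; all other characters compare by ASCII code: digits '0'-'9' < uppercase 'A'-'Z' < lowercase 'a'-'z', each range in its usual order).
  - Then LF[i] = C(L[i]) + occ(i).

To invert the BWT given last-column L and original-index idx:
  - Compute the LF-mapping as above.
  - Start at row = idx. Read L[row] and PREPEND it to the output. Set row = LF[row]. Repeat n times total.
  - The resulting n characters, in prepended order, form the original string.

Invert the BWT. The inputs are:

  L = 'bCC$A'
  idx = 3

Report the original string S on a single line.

LF mapping: 4 2 3 0 1
Walk LF starting at row 3, prepending L[row]:
  step 1: row=3, L[3]='$', prepend. Next row=LF[3]=0
  step 2: row=0, L[0]='b', prepend. Next row=LF[0]=4
  step 3: row=4, L[4]='A', prepend. Next row=LF[4]=1
  step 4: row=1, L[1]='C', prepend. Next row=LF[1]=2
  step 5: row=2, L[2]='C', prepend. Next row=LF[2]=3
Reversed output: CCAb$

Answer: CCAb$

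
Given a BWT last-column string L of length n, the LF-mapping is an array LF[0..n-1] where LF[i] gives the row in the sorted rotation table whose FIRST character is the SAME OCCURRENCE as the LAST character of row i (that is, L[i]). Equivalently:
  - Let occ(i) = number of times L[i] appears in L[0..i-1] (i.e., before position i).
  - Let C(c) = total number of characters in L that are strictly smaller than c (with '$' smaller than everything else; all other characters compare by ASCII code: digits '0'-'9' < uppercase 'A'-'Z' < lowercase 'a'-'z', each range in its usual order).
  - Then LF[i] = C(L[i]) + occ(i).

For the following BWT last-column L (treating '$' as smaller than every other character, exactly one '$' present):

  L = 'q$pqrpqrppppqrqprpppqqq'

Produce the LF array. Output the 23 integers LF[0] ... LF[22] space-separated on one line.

Answer: 11 0 1 12 19 2 13 20 3 4 5 6 14 21 15 7 22 8 9 10 16 17 18

Derivation:
Char counts: '$':1, 'p':10, 'q':8, 'r':4
C (first-col start): C('$')=0, C('p')=1, C('q')=11, C('r')=19
L[0]='q': occ=0, LF[0]=C('q')+0=11+0=11
L[1]='$': occ=0, LF[1]=C('$')+0=0+0=0
L[2]='p': occ=0, LF[2]=C('p')+0=1+0=1
L[3]='q': occ=1, LF[3]=C('q')+1=11+1=12
L[4]='r': occ=0, LF[4]=C('r')+0=19+0=19
L[5]='p': occ=1, LF[5]=C('p')+1=1+1=2
L[6]='q': occ=2, LF[6]=C('q')+2=11+2=13
L[7]='r': occ=1, LF[7]=C('r')+1=19+1=20
L[8]='p': occ=2, LF[8]=C('p')+2=1+2=3
L[9]='p': occ=3, LF[9]=C('p')+3=1+3=4
L[10]='p': occ=4, LF[10]=C('p')+4=1+4=5
L[11]='p': occ=5, LF[11]=C('p')+5=1+5=6
L[12]='q': occ=3, LF[12]=C('q')+3=11+3=14
L[13]='r': occ=2, LF[13]=C('r')+2=19+2=21
L[14]='q': occ=4, LF[14]=C('q')+4=11+4=15
L[15]='p': occ=6, LF[15]=C('p')+6=1+6=7
L[16]='r': occ=3, LF[16]=C('r')+3=19+3=22
L[17]='p': occ=7, LF[17]=C('p')+7=1+7=8
L[18]='p': occ=8, LF[18]=C('p')+8=1+8=9
L[19]='p': occ=9, LF[19]=C('p')+9=1+9=10
L[20]='q': occ=5, LF[20]=C('q')+5=11+5=16
L[21]='q': occ=6, LF[21]=C('q')+6=11+6=17
L[22]='q': occ=7, LF[22]=C('q')+7=11+7=18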